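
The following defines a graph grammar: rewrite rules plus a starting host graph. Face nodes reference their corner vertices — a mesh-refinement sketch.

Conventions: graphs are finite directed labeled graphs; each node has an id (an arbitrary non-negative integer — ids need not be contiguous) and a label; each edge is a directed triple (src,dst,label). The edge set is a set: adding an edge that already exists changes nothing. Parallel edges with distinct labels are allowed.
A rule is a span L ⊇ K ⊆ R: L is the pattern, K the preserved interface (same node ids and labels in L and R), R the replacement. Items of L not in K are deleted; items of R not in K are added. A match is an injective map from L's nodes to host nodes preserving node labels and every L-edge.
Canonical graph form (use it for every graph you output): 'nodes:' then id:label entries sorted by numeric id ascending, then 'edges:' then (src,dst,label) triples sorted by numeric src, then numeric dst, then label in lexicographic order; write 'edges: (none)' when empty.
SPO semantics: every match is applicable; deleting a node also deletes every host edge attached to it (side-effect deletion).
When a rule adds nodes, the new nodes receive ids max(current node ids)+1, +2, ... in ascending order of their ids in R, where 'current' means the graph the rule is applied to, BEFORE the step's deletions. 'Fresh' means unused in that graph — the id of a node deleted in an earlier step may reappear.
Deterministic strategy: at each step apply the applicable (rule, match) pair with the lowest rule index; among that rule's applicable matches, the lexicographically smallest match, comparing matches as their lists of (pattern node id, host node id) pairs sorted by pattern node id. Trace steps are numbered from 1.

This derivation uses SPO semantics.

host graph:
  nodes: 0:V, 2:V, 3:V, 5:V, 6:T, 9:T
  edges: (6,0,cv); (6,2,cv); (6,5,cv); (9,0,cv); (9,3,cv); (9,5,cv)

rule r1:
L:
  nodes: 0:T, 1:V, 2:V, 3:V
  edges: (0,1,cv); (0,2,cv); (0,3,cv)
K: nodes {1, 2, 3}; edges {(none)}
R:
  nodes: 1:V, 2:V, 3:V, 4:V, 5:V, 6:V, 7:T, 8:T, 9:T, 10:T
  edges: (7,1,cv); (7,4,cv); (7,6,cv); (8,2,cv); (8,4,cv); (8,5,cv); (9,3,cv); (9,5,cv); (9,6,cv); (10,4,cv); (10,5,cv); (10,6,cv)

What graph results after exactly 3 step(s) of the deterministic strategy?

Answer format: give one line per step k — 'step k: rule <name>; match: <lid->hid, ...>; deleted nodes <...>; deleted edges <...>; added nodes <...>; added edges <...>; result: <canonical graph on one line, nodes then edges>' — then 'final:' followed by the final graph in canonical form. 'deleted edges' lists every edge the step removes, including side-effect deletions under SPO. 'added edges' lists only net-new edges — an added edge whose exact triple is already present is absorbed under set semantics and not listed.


step 1: rule r1; match: 0->6, 1->0, 2->2, 3->5; deleted nodes 6; deleted edges (6,0,cv); (6,2,cv); (6,5,cv); added nodes 10, 11, 12, 13, 14, 15, 16; added edges (13,0,cv); (13,10,cv); (13,12,cv); (14,2,cv); (14,10,cv); (14,11,cv); (15,5,cv); (15,11,cv); (15,12,cv); (16,10,cv); (16,11,cv); (16,12,cv); result: nodes: 0:V, 2:V, 3:V, 5:V, 9:T, 10:V, 11:V, 12:V, 13:T, 14:T, 15:T, 16:T edges: (9,0,cv); (9,3,cv); (9,5,cv); (13,0,cv); (13,10,cv); (13,12,cv); (14,2,cv); (14,10,cv); (14,11,cv); (15,5,cv); (15,11,cv); (15,12,cv); (16,10,cv); (16,11,cv); (16,12,cv)
step 2: rule r1; match: 0->9, 1->0, 2->3, 3->5; deleted nodes 9; deleted edges (9,0,cv); (9,3,cv); (9,5,cv); added nodes 17, 18, 19, 20, 21, 22, 23; added edges (20,0,cv); (20,17,cv); (20,19,cv); (21,3,cv); (21,17,cv); (21,18,cv); (22,5,cv); (22,18,cv); (22,19,cv); (23,17,cv); (23,18,cv); (23,19,cv); result: nodes: 0:V, 2:V, 3:V, 5:V, 10:V, 11:V, 12:V, 13:T, 14:T, 15:T, 16:T, 17:V, 18:V, 19:V, 20:T, 21:T, 22:T, 23:T edges: (13,0,cv); (13,10,cv); (13,12,cv); (14,2,cv); (14,10,cv); (14,11,cv); (15,5,cv); (15,11,cv); (15,12,cv); (16,10,cv); (16,11,cv); (16,12,cv); (20,0,cv); (20,17,cv); (20,19,cv); (21,3,cv); (21,17,cv); (21,18,cv); (22,5,cv); (22,18,cv); (22,19,cv); (23,17,cv); (23,18,cv); (23,19,cv)
step 3: rule r1; match: 0->13, 1->0, 2->10, 3->12; deleted nodes 13; deleted edges (13,0,cv); (13,10,cv); (13,12,cv); added nodes 24, 25, 26, 27, 28, 29, 30; added edges (27,0,cv); (27,24,cv); (27,26,cv); (28,10,cv); (28,24,cv); (28,25,cv); (29,12,cv); (29,25,cv); (29,26,cv); (30,24,cv); (30,25,cv); (30,26,cv); result: nodes: 0:V, 2:V, 3:V, 5:V, 10:V, 11:V, 12:V, 14:T, 15:T, 16:T, 17:V, 18:V, 19:V, 20:T, 21:T, 22:T, 23:T, 24:V, 25:V, 26:V, 27:T, 28:T, 29:T, 30:T edges: (14,2,cv); (14,10,cv); (14,11,cv); (15,5,cv); (15,11,cv); (15,12,cv); (16,10,cv); (16,11,cv); (16,12,cv); (20,0,cv); (20,17,cv); (20,19,cv); (21,3,cv); (21,17,cv); (21,18,cv); (22,5,cv); (22,18,cv); (22,19,cv); (23,17,cv); (23,18,cv); (23,19,cv); (27,0,cv); (27,24,cv); (27,26,cv); (28,10,cv); (28,24,cv); (28,25,cv); (29,12,cv); (29,25,cv); (29,26,cv); (30,24,cv); (30,25,cv); (30,26,cv)
final:
nodes: 0:V, 2:V, 3:V, 5:V, 10:V, 11:V, 12:V, 14:T, 15:T, 16:T, 17:V, 18:V, 19:V, 20:T, 21:T, 22:T, 23:T, 24:V, 25:V, 26:V, 27:T, 28:T, 29:T, 30:T
edges: (14,2,cv); (14,10,cv); (14,11,cv); (15,5,cv); (15,11,cv); (15,12,cv); (16,10,cv); (16,11,cv); (16,12,cv); (20,0,cv); (20,17,cv); (20,19,cv); (21,3,cv); (21,17,cv); (21,18,cv); (22,5,cv); (22,18,cv); (22,19,cv); (23,17,cv); (23,18,cv); (23,19,cv); (27,0,cv); (27,24,cv); (27,26,cv); (28,10,cv); (28,24,cv); (28,25,cv); (29,12,cv); (29,25,cv); (29,26,cv); (30,24,cv); (30,25,cv); (30,26,cv)


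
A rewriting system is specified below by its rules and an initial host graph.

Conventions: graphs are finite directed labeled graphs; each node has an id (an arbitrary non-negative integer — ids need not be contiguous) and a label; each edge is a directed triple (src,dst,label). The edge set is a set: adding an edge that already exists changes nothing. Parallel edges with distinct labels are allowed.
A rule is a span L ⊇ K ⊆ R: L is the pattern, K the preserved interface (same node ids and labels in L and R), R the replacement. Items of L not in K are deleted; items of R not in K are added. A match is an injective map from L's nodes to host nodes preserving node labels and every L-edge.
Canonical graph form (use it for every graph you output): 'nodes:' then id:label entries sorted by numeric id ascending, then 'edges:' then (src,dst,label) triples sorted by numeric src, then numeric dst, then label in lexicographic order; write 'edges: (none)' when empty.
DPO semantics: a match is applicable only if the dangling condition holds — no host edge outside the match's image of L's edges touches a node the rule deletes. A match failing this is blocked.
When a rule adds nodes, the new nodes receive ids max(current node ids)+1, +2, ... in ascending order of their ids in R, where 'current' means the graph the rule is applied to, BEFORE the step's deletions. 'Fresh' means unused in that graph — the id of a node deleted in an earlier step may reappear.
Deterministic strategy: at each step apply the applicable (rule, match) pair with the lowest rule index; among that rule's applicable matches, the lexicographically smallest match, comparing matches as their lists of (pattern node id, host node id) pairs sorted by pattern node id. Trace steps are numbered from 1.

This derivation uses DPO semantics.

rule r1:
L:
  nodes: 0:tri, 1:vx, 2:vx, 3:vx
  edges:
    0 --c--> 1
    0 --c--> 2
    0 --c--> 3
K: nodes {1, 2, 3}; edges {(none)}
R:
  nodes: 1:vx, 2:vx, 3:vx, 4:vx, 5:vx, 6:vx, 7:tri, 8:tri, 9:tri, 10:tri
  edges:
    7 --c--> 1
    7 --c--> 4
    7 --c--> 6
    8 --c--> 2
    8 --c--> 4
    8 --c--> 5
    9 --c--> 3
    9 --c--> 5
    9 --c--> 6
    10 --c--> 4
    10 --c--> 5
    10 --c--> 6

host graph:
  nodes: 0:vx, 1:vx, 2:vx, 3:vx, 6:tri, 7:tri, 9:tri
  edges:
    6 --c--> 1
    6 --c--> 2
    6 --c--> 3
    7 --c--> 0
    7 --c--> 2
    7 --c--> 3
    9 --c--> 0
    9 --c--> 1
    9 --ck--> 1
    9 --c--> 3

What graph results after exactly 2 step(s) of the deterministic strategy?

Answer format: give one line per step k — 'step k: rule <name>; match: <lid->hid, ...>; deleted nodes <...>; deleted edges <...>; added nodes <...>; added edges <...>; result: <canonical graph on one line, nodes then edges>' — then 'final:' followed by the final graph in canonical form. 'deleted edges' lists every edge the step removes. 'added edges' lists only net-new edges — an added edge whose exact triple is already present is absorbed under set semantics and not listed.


step 1: rule r1; match: 0->6, 1->1, 2->2, 3->3; deleted nodes 6; deleted edges (6,1,c); (6,2,c); (6,3,c); added nodes 10, 11, 12, 13, 14, 15, 16; added edges (13,1,c); (13,10,c); (13,12,c); (14,2,c); (14,10,c); (14,11,c); (15,3,c); (15,11,c); (15,12,c); (16,10,c); (16,11,c); (16,12,c); result: nodes: 0:vx, 1:vx, 2:vx, 3:vx, 7:tri, 9:tri, 10:vx, 11:vx, 12:vx, 13:tri, 14:tri, 15:tri, 16:tri edges: (7,0,c); (7,2,c); (7,3,c); (9,0,c); (9,1,c); (9,1,ck); (9,3,c); (13,1,c); (13,10,c); (13,12,c); (14,2,c); (14,10,c); (14,11,c); (15,3,c); (15,11,c); (15,12,c); (16,10,c); (16,11,c); (16,12,c)
step 2: rule r1; match: 0->7, 1->0, 2->2, 3->3; deleted nodes 7; deleted edges (7,0,c); (7,2,c); (7,3,c); added nodes 17, 18, 19, 20, 21, 22, 23; added edges (20,0,c); (20,17,c); (20,19,c); (21,2,c); (21,17,c); (21,18,c); (22,3,c); (22,18,c); (22,19,c); (23,17,c); (23,18,c); (23,19,c); result: nodes: 0:vx, 1:vx, 2:vx, 3:vx, 9:tri, 10:vx, 11:vx, 12:vx, 13:tri, 14:tri, 15:tri, 16:tri, 17:vx, 18:vx, 19:vx, 20:tri, 21:tri, 22:tri, 23:tri edges: (9,0,c); (9,1,c); (9,1,ck); (9,3,c); (13,1,c); (13,10,c); (13,12,c); (14,2,c); (14,10,c); (14,11,c); (15,3,c); (15,11,c); (15,12,c); (16,10,c); (16,11,c); (16,12,c); (20,0,c); (20,17,c); (20,19,c); (21,2,c); (21,17,c); (21,18,c); (22,3,c); (22,18,c); (22,19,c); (23,17,c); (23,18,c); (23,19,c)
final:
nodes: 0:vx, 1:vx, 2:vx, 3:vx, 9:tri, 10:vx, 11:vx, 12:vx, 13:tri, 14:tri, 15:tri, 16:tri, 17:vx, 18:vx, 19:vx, 20:tri, 21:tri, 22:tri, 23:tri
edges: (9,0,c); (9,1,c); (9,1,ck); (9,3,c); (13,1,c); (13,10,c); (13,12,c); (14,2,c); (14,10,c); (14,11,c); (15,3,c); (15,11,c); (15,12,c); (16,10,c); (16,11,c); (16,12,c); (20,0,c); (20,17,c); (20,19,c); (21,2,c); (21,17,c); (21,18,c); (22,3,c); (22,18,c); (22,19,c); (23,17,c); (23,18,c); (23,19,c)


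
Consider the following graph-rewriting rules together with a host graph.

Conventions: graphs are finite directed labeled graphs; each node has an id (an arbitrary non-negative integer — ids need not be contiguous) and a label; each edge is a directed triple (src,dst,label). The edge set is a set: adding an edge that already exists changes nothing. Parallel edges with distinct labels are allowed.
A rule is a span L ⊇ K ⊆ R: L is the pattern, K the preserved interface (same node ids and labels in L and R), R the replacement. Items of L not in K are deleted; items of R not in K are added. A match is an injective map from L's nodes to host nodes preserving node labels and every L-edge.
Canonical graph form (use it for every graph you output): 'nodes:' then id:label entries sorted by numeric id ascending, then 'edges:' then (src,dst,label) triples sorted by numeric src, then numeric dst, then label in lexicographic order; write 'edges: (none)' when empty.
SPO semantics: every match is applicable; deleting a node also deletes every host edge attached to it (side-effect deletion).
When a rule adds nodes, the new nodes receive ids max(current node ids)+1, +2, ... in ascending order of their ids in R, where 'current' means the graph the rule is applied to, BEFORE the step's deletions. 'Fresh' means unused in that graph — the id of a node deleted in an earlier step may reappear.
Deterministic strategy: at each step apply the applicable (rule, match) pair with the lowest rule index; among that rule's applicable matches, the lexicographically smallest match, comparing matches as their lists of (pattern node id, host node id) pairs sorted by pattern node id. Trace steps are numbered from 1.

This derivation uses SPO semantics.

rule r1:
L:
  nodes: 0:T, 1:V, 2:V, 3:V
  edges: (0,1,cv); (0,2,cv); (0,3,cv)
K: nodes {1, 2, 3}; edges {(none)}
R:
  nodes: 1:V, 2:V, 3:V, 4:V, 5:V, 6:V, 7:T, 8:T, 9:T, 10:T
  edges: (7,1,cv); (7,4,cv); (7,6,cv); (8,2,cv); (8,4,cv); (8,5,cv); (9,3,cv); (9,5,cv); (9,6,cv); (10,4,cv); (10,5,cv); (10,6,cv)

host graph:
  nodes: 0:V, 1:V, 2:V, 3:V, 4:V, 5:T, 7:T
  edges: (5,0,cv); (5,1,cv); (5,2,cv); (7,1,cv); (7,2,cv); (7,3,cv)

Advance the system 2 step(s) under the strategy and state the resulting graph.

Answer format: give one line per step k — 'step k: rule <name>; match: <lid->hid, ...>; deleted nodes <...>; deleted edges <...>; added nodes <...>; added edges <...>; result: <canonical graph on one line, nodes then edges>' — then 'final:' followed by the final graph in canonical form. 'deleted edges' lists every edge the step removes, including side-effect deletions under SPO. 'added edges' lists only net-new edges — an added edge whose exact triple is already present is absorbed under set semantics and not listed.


step 1: rule r1; match: 0->5, 1->0, 2->1, 3->2; deleted nodes 5; deleted edges (5,0,cv); (5,1,cv); (5,2,cv); added nodes 8, 9, 10, 11, 12, 13, 14; added edges (11,0,cv); (11,8,cv); (11,10,cv); (12,1,cv); (12,8,cv); (12,9,cv); (13,2,cv); (13,9,cv); (13,10,cv); (14,8,cv); (14,9,cv); (14,10,cv); result: nodes: 0:V, 1:V, 2:V, 3:V, 4:V, 7:T, 8:V, 9:V, 10:V, 11:T, 12:T, 13:T, 14:T edges: (7,1,cv); (7,2,cv); (7,3,cv); (11,0,cv); (11,8,cv); (11,10,cv); (12,1,cv); (12,8,cv); (12,9,cv); (13,2,cv); (13,9,cv); (13,10,cv); (14,8,cv); (14,9,cv); (14,10,cv)
step 2: rule r1; match: 0->7, 1->1, 2->2, 3->3; deleted nodes 7; deleted edges (7,1,cv); (7,2,cv); (7,3,cv); added nodes 15, 16, 17, 18, 19, 20, 21; added edges (18,1,cv); (18,15,cv); (18,17,cv); (19,2,cv); (19,15,cv); (19,16,cv); (20,3,cv); (20,16,cv); (20,17,cv); (21,15,cv); (21,16,cv); (21,17,cv); result: nodes: 0:V, 1:V, 2:V, 3:V, 4:V, 8:V, 9:V, 10:V, 11:T, 12:T, 13:T, 14:T, 15:V, 16:V, 17:V, 18:T, 19:T, 20:T, 21:T edges: (11,0,cv); (11,8,cv); (11,10,cv); (12,1,cv); (12,8,cv); (12,9,cv); (13,2,cv); (13,9,cv); (13,10,cv); (14,8,cv); (14,9,cv); (14,10,cv); (18,1,cv); (18,15,cv); (18,17,cv); (19,2,cv); (19,15,cv); (19,16,cv); (20,3,cv); (20,16,cv); (20,17,cv); (21,15,cv); (21,16,cv); (21,17,cv)
final:
nodes: 0:V, 1:V, 2:V, 3:V, 4:V, 8:V, 9:V, 10:V, 11:T, 12:T, 13:T, 14:T, 15:V, 16:V, 17:V, 18:T, 19:T, 20:T, 21:T
edges: (11,0,cv); (11,8,cv); (11,10,cv); (12,1,cv); (12,8,cv); (12,9,cv); (13,2,cv); (13,9,cv); (13,10,cv); (14,8,cv); (14,9,cv); (14,10,cv); (18,1,cv); (18,15,cv); (18,17,cv); (19,2,cv); (19,15,cv); (19,16,cv); (20,3,cv); (20,16,cv); (20,17,cv); (21,15,cv); (21,16,cv); (21,17,cv)


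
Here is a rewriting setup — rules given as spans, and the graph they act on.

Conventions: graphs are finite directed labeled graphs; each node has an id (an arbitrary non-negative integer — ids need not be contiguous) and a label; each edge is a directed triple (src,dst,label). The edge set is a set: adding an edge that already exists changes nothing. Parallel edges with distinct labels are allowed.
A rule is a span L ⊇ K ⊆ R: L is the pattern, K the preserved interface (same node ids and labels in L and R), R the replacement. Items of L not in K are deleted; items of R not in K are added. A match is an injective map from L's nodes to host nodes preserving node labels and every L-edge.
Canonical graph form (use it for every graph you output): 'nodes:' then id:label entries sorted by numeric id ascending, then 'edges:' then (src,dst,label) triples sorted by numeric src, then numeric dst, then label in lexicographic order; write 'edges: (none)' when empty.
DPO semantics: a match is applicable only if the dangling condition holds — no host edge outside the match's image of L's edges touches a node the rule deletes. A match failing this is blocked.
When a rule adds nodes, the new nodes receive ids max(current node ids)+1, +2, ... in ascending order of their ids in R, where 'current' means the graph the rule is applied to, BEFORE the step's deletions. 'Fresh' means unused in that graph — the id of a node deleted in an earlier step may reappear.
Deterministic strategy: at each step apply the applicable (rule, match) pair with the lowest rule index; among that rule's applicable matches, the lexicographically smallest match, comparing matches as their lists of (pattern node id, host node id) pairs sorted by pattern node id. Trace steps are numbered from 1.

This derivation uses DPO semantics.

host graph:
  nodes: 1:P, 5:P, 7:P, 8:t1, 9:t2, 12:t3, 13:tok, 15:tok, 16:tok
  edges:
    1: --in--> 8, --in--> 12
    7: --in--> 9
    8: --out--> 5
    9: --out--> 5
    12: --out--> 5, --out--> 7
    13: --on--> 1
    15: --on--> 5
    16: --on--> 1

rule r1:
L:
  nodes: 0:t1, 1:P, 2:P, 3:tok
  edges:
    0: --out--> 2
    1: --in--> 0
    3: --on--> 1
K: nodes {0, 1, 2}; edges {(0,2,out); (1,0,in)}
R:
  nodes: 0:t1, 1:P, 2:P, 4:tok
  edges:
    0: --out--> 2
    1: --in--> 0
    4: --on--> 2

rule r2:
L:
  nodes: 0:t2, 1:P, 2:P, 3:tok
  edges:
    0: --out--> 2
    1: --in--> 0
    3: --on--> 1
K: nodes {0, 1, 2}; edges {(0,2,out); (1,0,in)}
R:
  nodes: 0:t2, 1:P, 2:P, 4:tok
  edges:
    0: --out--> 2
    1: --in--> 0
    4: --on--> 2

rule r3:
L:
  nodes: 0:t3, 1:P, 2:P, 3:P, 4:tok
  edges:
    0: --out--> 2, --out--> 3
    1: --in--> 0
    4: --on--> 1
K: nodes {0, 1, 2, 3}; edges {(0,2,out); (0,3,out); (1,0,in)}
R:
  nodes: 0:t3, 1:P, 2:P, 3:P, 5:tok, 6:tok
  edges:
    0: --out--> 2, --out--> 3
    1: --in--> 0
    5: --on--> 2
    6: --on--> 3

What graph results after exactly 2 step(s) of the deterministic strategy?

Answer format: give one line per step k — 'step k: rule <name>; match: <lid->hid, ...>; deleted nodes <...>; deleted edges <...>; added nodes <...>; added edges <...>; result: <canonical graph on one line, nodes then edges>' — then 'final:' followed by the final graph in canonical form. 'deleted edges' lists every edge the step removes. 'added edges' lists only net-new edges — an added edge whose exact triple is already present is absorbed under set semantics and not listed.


step 1: rule r1; match: 0->8, 1->1, 2->5, 3->13; deleted nodes 13; deleted edges (13,1,on); added nodes 17; added edges (17,5,on); result: nodes: 1:P, 5:P, 7:P, 8:t1, 9:t2, 12:t3, 15:tok, 16:tok, 17:tok edges: (1,8,in); (1,12,in); (7,9,in); (8,5,out); (9,5,out); (12,5,out); (12,7,out); (15,5,on); (16,1,on); (17,5,on)
step 2: rule r1; match: 0->8, 1->1, 2->5, 3->16; deleted nodes 16; deleted edges (16,1,on); added nodes 18; added edges (18,5,on); result: nodes: 1:P, 5:P, 7:P, 8:t1, 9:t2, 12:t3, 15:tok, 17:tok, 18:tok edges: (1,8,in); (1,12,in); (7,9,in); (8,5,out); (9,5,out); (12,5,out); (12,7,out); (15,5,on); (17,5,on); (18,5,on)
final:
nodes: 1:P, 5:P, 7:P, 8:t1, 9:t2, 12:t3, 15:tok, 17:tok, 18:tok
edges: (1,8,in); (1,12,in); (7,9,in); (8,5,out); (9,5,out); (12,5,out); (12,7,out); (15,5,on); (17,5,on); (18,5,on)


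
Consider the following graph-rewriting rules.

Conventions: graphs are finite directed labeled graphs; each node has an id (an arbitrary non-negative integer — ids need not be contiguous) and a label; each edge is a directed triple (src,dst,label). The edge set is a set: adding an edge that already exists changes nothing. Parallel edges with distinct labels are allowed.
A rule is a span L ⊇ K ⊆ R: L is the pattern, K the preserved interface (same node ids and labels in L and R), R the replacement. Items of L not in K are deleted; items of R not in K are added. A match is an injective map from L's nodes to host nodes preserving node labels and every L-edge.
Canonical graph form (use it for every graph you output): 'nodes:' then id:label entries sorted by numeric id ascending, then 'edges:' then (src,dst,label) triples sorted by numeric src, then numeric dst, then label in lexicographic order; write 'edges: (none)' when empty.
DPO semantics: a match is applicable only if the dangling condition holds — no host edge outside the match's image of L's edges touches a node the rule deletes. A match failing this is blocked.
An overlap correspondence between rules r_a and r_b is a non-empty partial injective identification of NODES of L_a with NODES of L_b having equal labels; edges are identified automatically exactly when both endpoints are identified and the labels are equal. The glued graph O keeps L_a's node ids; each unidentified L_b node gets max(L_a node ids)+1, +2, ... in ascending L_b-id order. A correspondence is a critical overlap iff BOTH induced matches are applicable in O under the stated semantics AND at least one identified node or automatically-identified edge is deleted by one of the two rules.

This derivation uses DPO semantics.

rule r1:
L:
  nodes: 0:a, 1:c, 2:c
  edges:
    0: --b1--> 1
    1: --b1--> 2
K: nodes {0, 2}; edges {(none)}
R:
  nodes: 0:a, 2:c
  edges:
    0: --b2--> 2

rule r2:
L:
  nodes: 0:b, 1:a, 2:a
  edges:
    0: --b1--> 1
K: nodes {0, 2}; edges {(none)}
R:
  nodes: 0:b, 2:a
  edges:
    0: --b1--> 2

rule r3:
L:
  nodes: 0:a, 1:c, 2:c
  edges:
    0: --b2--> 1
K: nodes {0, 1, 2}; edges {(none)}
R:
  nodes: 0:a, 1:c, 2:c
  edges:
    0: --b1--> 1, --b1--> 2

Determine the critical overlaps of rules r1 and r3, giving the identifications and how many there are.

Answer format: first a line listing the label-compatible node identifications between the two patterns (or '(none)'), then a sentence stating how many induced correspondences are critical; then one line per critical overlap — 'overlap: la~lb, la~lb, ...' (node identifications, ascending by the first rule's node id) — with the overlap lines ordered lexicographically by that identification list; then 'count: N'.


label-compatible node identifications between L(r1) and L(r3): 0~0, 1~1, 1~2, 2~1, 2~2
4 of the induced correspondences are critical overlaps of r1 and r3.
overlap: 0~0, 1~2
overlap: 0~0, 1~2, 2~1
overlap: 1~2
overlap: 1~2, 2~1
count: 4


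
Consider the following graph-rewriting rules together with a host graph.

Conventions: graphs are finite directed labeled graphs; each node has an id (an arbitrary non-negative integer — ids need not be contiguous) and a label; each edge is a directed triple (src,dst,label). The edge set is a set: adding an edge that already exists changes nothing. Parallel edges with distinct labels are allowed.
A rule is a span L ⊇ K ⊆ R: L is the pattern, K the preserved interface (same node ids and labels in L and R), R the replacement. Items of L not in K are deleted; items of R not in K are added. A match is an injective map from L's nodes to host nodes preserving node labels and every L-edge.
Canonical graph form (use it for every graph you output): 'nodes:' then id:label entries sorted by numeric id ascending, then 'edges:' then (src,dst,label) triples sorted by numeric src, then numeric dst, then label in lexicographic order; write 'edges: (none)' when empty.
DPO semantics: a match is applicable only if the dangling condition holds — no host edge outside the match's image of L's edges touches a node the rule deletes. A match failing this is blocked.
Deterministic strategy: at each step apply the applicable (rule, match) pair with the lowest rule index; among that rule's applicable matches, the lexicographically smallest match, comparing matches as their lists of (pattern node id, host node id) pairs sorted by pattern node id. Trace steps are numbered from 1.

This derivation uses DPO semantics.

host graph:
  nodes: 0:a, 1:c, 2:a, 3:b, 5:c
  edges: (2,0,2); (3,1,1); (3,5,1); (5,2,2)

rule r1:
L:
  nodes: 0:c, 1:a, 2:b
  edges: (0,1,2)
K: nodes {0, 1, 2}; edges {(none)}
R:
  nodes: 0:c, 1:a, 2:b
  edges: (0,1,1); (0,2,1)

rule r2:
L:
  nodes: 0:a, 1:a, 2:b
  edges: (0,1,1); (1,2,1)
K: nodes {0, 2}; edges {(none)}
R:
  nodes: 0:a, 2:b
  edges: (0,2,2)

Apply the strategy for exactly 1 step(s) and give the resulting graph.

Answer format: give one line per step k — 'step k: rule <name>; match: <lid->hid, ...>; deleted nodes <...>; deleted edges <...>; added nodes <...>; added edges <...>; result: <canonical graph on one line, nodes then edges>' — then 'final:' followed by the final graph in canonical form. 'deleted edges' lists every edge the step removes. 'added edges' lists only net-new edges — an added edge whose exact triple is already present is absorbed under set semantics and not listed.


step 1: rule r1; match: 0->5, 1->2, 2->3; deleted nodes (none); deleted edges (5,2,2); added nodes (none); added edges (5,2,1); (5,3,1); result: nodes: 0:a, 1:c, 2:a, 3:b, 5:c edges: (2,0,2); (3,1,1); (3,5,1); (5,2,1); (5,3,1)
final:
nodes: 0:a, 1:c, 2:a, 3:b, 5:c
edges: (2,0,2); (3,1,1); (3,5,1); (5,2,1); (5,3,1)


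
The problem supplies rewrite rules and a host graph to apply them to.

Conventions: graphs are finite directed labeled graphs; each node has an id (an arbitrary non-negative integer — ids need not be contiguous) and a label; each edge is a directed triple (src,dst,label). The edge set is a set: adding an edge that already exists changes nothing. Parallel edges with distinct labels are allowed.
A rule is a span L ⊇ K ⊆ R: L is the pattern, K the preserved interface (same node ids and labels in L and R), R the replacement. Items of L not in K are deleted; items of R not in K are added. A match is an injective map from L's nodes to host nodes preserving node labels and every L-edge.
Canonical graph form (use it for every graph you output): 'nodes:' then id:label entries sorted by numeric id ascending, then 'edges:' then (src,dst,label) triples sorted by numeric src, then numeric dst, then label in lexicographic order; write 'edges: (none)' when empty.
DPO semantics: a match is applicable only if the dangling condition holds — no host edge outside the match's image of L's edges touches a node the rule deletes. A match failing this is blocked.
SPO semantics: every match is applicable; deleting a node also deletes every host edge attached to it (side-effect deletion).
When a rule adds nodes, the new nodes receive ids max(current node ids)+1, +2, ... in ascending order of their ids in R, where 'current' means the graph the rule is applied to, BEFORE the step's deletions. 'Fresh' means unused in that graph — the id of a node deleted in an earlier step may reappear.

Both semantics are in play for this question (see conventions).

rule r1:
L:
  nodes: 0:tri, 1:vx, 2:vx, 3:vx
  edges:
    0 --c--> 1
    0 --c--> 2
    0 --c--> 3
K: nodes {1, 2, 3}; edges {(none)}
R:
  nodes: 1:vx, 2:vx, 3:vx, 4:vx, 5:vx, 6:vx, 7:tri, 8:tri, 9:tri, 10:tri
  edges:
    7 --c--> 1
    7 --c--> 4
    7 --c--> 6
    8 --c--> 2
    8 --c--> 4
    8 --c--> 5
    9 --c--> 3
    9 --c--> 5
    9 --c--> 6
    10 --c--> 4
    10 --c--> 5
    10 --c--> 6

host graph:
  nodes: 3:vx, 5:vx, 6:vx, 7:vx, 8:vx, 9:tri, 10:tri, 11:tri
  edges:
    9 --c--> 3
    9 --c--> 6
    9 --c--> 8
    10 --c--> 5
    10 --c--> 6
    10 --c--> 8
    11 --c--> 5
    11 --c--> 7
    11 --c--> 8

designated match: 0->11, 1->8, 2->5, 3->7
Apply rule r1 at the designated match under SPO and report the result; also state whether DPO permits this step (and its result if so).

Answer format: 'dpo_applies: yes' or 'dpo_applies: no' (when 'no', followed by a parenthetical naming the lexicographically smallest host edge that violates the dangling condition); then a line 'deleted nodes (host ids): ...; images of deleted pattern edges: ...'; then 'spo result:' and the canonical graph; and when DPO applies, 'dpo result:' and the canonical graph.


dpo_applies: yes
deleted nodes (host ids): 11; images of deleted pattern edges: (11,5,c); (11,7,c); (11,8,c)
spo result:
nodes: 3:vx, 5:vx, 6:vx, 7:vx, 8:vx, 9:tri, 10:tri, 12:vx, 13:vx, 14:vx, 15:tri, 16:tri, 17:tri, 18:tri
edges: (9,3,c); (9,6,c); (9,8,c); (10,5,c); (10,6,c); (10,8,c); (15,8,c); (15,12,c); (15,14,c); (16,5,c); (16,12,c); (16,13,c); (17,7,c); (17,13,c); (17,14,c); (18,12,c); (18,13,c); (18,14,c)
dpo result:
nodes: 3:vx, 5:vx, 6:vx, 7:vx, 8:vx, 9:tri, 10:tri, 12:vx, 13:vx, 14:vx, 15:tri, 16:tri, 17:tri, 18:tri
edges: (9,3,c); (9,6,c); (9,8,c); (10,5,c); (10,6,c); (10,8,c); (15,8,c); (15,12,c); (15,14,c); (16,5,c); (16,12,c); (16,13,c); (17,7,c); (17,13,c); (17,14,c); (18,12,c); (18,13,c); (18,14,c)


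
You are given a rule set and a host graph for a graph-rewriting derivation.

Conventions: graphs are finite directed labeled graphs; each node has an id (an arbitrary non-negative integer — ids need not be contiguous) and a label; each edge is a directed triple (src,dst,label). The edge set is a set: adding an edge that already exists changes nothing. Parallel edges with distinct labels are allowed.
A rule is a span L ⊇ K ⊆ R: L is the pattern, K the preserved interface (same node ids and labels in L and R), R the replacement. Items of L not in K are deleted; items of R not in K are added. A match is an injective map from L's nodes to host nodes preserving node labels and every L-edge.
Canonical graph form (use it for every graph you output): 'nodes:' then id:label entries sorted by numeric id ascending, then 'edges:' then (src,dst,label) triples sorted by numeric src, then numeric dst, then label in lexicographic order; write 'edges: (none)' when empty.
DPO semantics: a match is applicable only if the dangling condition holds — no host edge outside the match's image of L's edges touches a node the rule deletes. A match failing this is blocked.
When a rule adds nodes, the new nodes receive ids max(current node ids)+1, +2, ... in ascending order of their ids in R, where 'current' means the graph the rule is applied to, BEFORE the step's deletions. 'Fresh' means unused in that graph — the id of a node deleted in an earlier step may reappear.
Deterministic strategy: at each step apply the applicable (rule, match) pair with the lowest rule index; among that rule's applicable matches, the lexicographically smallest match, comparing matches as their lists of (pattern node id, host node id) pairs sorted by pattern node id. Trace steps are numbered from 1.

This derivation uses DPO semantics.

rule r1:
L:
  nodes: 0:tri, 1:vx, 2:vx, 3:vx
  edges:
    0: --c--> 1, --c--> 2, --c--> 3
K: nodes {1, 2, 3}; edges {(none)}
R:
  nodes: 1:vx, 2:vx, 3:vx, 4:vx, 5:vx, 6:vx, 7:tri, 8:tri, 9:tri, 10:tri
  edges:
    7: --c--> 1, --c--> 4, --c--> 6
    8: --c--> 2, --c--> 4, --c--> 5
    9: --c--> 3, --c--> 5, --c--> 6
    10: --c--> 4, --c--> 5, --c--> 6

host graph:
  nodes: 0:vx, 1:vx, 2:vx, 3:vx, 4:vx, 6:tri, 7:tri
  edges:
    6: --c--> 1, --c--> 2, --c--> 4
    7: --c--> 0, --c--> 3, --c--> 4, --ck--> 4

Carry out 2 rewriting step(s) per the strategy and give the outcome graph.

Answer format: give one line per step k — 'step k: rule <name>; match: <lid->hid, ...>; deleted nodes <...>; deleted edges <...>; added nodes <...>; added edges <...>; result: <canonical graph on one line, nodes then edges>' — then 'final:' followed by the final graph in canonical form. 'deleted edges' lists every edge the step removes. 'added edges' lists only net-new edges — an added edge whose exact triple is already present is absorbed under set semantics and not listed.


step 1: rule r1; match: 0->6, 1->1, 2->2, 3->4; deleted nodes 6; deleted edges (6,1,c); (6,2,c); (6,4,c); added nodes 8, 9, 10, 11, 12, 13, 14; added edges (11,1,c); (11,8,c); (11,10,c); (12,2,c); (12,8,c); (12,9,c); (13,4,c); (13,9,c); (13,10,c); (14,8,c); (14,9,c); (14,10,c); result: nodes: 0:vx, 1:vx, 2:vx, 3:vx, 4:vx, 7:tri, 8:vx, 9:vx, 10:vx, 11:tri, 12:tri, 13:tri, 14:tri edges: (7,0,c); (7,3,c); (7,4,c); (7,4,ck); (11,1,c); (11,8,c); (11,10,c); (12,2,c); (12,8,c); (12,9,c); (13,4,c); (13,9,c); (13,10,c); (14,8,c); (14,9,c); (14,10,c)
step 2: rule r1; match: 0->11, 1->1, 2->8, 3->10; deleted nodes 11; deleted edges (11,1,c); (11,8,c); (11,10,c); added nodes 15, 16, 17, 18, 19, 20, 21; added edges (18,1,c); (18,15,c); (18,17,c); (19,8,c); (19,15,c); (19,16,c); (20,10,c); (20,16,c); (20,17,c); (21,15,c); (21,16,c); (21,17,c); result: nodes: 0:vx, 1:vx, 2:vx, 3:vx, 4:vx, 7:tri, 8:vx, 9:vx, 10:vx, 12:tri, 13:tri, 14:tri, 15:vx, 16:vx, 17:vx, 18:tri, 19:tri, 20:tri, 21:tri edges: (7,0,c); (7,3,c); (7,4,c); (7,4,ck); (12,2,c); (12,8,c); (12,9,c); (13,4,c); (13,9,c); (13,10,c); (14,8,c); (14,9,c); (14,10,c); (18,1,c); (18,15,c); (18,17,c); (19,8,c); (19,15,c); (19,16,c); (20,10,c); (20,16,c); (20,17,c); (21,15,c); (21,16,c); (21,17,c)
final:
nodes: 0:vx, 1:vx, 2:vx, 3:vx, 4:vx, 7:tri, 8:vx, 9:vx, 10:vx, 12:tri, 13:tri, 14:tri, 15:vx, 16:vx, 17:vx, 18:tri, 19:tri, 20:tri, 21:tri
edges: (7,0,c); (7,3,c); (7,4,c); (7,4,ck); (12,2,c); (12,8,c); (12,9,c); (13,4,c); (13,9,c); (13,10,c); (14,8,c); (14,9,c); (14,10,c); (18,1,c); (18,15,c); (18,17,c); (19,8,c); (19,15,c); (19,16,c); (20,10,c); (20,16,c); (20,17,c); (21,15,c); (21,16,c); (21,17,c)


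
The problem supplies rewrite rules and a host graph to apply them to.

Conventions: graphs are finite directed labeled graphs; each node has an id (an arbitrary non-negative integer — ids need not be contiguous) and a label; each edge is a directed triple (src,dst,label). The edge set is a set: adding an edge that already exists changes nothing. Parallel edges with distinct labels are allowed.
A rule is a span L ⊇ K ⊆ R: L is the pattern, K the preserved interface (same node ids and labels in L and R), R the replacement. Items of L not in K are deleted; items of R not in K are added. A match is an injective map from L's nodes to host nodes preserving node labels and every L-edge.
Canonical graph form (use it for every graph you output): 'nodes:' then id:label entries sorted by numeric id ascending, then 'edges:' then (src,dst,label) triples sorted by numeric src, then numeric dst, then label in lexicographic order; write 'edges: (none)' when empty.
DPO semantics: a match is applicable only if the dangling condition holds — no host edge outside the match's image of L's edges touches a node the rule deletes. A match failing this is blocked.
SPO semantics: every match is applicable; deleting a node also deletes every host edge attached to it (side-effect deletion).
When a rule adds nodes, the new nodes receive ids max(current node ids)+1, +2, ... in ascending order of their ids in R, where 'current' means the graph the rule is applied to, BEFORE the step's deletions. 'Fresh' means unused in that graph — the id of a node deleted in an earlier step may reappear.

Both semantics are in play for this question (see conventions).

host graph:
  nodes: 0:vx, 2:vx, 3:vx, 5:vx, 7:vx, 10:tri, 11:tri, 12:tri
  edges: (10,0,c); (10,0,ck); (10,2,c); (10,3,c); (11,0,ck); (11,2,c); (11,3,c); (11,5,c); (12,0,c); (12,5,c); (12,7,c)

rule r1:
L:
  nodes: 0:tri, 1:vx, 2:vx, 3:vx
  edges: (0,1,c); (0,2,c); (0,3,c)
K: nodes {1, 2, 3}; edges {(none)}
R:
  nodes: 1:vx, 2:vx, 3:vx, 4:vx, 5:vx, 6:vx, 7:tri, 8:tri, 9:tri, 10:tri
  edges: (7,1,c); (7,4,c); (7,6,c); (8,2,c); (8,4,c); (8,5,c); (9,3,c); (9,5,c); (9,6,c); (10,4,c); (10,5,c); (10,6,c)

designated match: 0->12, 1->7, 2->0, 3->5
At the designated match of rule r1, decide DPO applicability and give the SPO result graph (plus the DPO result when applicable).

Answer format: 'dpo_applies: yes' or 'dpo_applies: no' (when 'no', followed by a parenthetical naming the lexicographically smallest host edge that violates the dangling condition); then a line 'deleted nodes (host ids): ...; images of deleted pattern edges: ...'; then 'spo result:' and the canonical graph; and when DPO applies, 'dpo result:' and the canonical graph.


dpo_applies: yes
deleted nodes (host ids): 12; images of deleted pattern edges: (12,0,c); (12,5,c); (12,7,c)
spo result:
nodes: 0:vx, 2:vx, 3:vx, 5:vx, 7:vx, 10:tri, 11:tri, 13:vx, 14:vx, 15:vx, 16:tri, 17:tri, 18:tri, 19:tri
edges: (10,0,c); (10,0,ck); (10,2,c); (10,3,c); (11,0,ck); (11,2,c); (11,3,c); (11,5,c); (16,7,c); (16,13,c); (16,15,c); (17,0,c); (17,13,c); (17,14,c); (18,5,c); (18,14,c); (18,15,c); (19,13,c); (19,14,c); (19,15,c)
dpo result:
nodes: 0:vx, 2:vx, 3:vx, 5:vx, 7:vx, 10:tri, 11:tri, 13:vx, 14:vx, 15:vx, 16:tri, 17:tri, 18:tri, 19:tri
edges: (10,0,c); (10,0,ck); (10,2,c); (10,3,c); (11,0,ck); (11,2,c); (11,3,c); (11,5,c); (16,7,c); (16,13,c); (16,15,c); (17,0,c); (17,13,c); (17,14,c); (18,5,c); (18,14,c); (18,15,c); (19,13,c); (19,14,c); (19,15,c)


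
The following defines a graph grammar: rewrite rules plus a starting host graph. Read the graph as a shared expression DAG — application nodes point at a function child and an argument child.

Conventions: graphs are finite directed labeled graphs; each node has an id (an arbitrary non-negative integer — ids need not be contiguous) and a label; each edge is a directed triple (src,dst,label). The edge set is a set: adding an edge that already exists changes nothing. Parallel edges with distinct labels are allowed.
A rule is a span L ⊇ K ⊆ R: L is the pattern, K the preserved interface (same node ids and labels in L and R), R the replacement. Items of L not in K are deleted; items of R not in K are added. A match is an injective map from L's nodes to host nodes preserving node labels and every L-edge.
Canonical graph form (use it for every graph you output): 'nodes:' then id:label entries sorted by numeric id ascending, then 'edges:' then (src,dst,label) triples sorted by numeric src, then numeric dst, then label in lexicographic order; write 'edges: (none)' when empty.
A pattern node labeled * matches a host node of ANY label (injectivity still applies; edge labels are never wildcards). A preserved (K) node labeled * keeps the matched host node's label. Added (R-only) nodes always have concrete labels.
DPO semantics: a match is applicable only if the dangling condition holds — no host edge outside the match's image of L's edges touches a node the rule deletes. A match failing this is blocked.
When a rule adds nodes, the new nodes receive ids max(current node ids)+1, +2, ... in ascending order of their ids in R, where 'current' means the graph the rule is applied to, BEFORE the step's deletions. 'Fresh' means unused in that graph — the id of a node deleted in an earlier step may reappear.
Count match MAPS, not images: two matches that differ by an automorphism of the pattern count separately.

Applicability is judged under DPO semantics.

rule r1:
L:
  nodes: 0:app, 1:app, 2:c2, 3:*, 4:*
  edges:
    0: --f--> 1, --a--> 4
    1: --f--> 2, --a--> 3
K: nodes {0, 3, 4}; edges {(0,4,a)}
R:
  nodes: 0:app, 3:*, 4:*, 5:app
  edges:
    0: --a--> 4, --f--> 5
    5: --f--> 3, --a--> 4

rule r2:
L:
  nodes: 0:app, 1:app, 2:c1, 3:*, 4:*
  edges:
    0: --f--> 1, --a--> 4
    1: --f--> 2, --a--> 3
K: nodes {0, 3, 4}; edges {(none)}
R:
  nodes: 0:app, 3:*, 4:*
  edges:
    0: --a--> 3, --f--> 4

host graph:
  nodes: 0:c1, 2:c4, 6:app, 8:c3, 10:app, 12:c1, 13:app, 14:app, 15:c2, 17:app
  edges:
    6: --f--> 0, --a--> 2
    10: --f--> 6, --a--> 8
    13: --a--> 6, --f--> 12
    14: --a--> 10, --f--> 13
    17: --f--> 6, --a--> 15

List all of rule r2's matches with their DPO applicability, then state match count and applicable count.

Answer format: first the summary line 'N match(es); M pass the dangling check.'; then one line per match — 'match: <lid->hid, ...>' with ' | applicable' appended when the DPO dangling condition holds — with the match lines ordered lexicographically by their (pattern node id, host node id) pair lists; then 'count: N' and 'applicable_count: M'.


3 match(es); 1 pass the dangling check.
match: 0->10, 1->6, 2->0, 3->2, 4->8
match: 0->14, 1->13, 2->12, 3->6, 4->10 | applicable
match: 0->17, 1->6, 2->0, 3->2, 4->15
count: 3
applicable_count: 1


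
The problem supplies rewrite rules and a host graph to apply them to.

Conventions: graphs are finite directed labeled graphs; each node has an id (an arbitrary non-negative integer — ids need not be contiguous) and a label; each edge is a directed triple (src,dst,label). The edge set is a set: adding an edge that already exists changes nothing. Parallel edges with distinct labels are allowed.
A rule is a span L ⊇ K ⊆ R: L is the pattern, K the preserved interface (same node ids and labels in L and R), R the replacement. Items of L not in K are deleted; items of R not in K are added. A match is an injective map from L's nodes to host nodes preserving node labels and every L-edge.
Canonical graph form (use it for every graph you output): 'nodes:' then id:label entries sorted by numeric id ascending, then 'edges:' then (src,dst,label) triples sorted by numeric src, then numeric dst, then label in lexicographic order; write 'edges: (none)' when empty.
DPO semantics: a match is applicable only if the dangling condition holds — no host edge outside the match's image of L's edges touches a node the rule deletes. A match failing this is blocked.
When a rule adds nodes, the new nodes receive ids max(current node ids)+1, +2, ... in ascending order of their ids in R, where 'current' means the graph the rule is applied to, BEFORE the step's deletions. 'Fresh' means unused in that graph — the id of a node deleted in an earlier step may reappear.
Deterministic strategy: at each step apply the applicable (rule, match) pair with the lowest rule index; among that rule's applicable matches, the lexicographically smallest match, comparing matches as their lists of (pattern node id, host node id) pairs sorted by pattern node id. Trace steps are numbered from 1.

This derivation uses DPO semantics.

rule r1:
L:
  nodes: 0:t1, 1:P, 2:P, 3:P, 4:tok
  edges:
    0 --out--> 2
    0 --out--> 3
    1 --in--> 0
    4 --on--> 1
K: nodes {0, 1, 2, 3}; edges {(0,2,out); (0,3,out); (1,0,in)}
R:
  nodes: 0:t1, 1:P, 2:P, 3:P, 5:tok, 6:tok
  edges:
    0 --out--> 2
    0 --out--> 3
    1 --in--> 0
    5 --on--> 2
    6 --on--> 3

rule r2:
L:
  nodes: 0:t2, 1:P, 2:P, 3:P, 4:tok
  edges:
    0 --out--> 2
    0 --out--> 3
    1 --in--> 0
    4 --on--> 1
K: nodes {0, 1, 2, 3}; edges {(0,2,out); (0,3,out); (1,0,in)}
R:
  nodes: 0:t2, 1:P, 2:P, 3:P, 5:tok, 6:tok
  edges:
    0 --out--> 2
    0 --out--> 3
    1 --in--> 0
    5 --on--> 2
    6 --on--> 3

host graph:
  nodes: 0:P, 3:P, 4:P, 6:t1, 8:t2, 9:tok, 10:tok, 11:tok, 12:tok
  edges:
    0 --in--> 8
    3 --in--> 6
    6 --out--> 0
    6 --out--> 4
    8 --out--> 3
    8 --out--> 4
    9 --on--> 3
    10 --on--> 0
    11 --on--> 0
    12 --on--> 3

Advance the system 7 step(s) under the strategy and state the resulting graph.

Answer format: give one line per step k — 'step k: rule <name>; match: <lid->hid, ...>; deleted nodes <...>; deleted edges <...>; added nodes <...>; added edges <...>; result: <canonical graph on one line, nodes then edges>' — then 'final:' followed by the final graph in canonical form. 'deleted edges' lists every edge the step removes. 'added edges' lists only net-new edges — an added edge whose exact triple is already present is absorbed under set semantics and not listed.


step 1: rule r1; match: 0->6, 1->3, 2->0, 3->4, 4->9; deleted nodes 9; deleted edges (9,3,on); added nodes 13, 14; added edges (13,0,on); (14,4,on); result: nodes: 0:P, 3:P, 4:P, 6:t1, 8:t2, 10:tok, 11:tok, 12:tok, 13:tok, 14:tok edges: (0,8,in); (3,6,in); (6,0,out); (6,4,out); (8,3,out); (8,4,out); (10,0,on); (11,0,on); (12,3,on); (13,0,on); (14,4,on)
step 2: rule r1; match: 0->6, 1->3, 2->0, 3->4, 4->12; deleted nodes 12; deleted edges (12,3,on); added nodes 15, 16; added edges (15,0,on); (16,4,on); result: nodes: 0:P, 3:P, 4:P, 6:t1, 8:t2, 10:tok, 11:tok, 13:tok, 14:tok, 15:tok, 16:tok edges: (0,8,in); (3,6,in); (6,0,out); (6,4,out); (8,3,out); (8,4,out); (10,0,on); (11,0,on); (13,0,on); (14,4,on); (15,0,on); (16,4,on)
step 3: rule r2; match: 0->8, 1->0, 2->3, 3->4, 4->10; deleted nodes 10; deleted edges (10,0,on); added nodes 17, 18; added edges (17,3,on); (18,4,on); result: nodes: 0:P, 3:P, 4:P, 6:t1, 8:t2, 11:tok, 13:tok, 14:tok, 15:tok, 16:tok, 17:tok, 18:tok edges: (0,8,in); (3,6,in); (6,0,out); (6,4,out); (8,3,out); (8,4,out); (11,0,on); (13,0,on); (14,4,on); (15,0,on); (16,4,on); (17,3,on); (18,4,on)
step 4: rule r1; match: 0->6, 1->3, 2->0, 3->4, 4->17; deleted nodes 17; deleted edges (17,3,on); added nodes 19, 20; added edges (19,0,on); (20,4,on); result: nodes: 0:P, 3:P, 4:P, 6:t1, 8:t2, 11:tok, 13:tok, 14:tok, 15:tok, 16:tok, 18:tok, 19:tok, 20:tok edges: (0,8,in); (3,6,in); (6,0,out); (6,4,out); (8,3,out); (8,4,out); (11,0,on); (13,0,on); (14,4,on); (15,0,on); (16,4,on); (18,4,on); (19,0,on); (20,4,on)
step 5: rule r2; match: 0->8, 1->0, 2->3, 3->4, 4->11; deleted nodes 11; deleted edges (11,0,on); added nodes 21, 22; added edges (21,3,on); (22,4,on); result: nodes: 0:P, 3:P, 4:P, 6:t1, 8:t2, 13:tok, 14:tok, 15:tok, 16:tok, 18:tok, 19:tok, 20:tok, 21:tok, 22:tok edges: (0,8,in); (3,6,in); (6,0,out); (6,4,out); (8,3,out); (8,4,out); (13,0,on); (14,4,on); (15,0,on); (16,4,on); (18,4,on); (19,0,on); (20,4,on); (21,3,on); (22,4,on)
step 6: rule r1; match: 0->6, 1->3, 2->0, 3->4, 4->21; deleted nodes 21; deleted edges (21,3,on); added nodes 23, 24; added edges (23,0,on); (24,4,on); result: nodes: 0:P, 3:P, 4:P, 6:t1, 8:t2, 13:tok, 14:tok, 15:tok, 16:tok, 18:tok, 19:tok, 20:tok, 22:tok, 23:tok, 24:tok edges: (0,8,in); (3,6,in); (6,0,out); (6,4,out); (8,3,out); (8,4,out); (13,0,on); (14,4,on); (15,0,on); (16,4,on); (18,4,on); (19,0,on); (20,4,on); (22,4,on); (23,0,on); (24,4,on)
step 7: rule r2; match: 0->8, 1->0, 2->3, 3->4, 4->13; deleted nodes 13; deleted edges (13,0,on); added nodes 25, 26; added edges (25,3,on); (26,4,on); result: nodes: 0:P, 3:P, 4:P, 6:t1, 8:t2, 14:tok, 15:tok, 16:tok, 18:tok, 19:tok, 20:tok, 22:tok, 23:tok, 24:tok, 25:tok, 26:tok edges: (0,8,in); (3,6,in); (6,0,out); (6,4,out); (8,3,out); (8,4,out); (14,4,on); (15,0,on); (16,4,on); (18,4,on); (19,0,on); (20,4,on); (22,4,on); (23,0,on); (24,4,on); (25,3,on); (26,4,on)
final:
nodes: 0:P, 3:P, 4:P, 6:t1, 8:t2, 14:tok, 15:tok, 16:tok, 18:tok, 19:tok, 20:tok, 22:tok, 23:tok, 24:tok, 25:tok, 26:tok
edges: (0,8,in); (3,6,in); (6,0,out); (6,4,out); (8,3,out); (8,4,out); (14,4,on); (15,0,on); (16,4,on); (18,4,on); (19,0,on); (20,4,on); (22,4,on); (23,0,on); (24,4,on); (25,3,on); (26,4,on)
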